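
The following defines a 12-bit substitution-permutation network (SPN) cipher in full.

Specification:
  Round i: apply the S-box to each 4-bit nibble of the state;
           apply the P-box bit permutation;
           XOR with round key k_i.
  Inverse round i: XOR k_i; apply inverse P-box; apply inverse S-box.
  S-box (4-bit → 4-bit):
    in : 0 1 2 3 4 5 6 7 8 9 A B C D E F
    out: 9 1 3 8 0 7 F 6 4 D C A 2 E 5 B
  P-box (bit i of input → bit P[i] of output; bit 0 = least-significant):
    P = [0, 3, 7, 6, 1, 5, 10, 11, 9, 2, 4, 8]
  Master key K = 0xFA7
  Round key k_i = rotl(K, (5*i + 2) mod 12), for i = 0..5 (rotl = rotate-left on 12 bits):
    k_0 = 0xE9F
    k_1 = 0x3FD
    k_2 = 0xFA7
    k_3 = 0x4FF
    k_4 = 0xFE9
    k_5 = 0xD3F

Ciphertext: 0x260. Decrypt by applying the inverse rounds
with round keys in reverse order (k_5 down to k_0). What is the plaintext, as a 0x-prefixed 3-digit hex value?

s_0 = ciphertext = 0x260
s_1 = InvRound(s_0, k_5) = 0x69F
s_2 = InvRound(s_1, k_4) = 0xDF3
s_3 = InvRound(s_2, k_3) = 0xB3C
s_4 = InvRound(s_3, k_2) = 0x8E5
s_5 = InvRound(s_4, k_1) = 0x93C
s_6 = InvRound(s_5, k_0) = 0x05E

0x05E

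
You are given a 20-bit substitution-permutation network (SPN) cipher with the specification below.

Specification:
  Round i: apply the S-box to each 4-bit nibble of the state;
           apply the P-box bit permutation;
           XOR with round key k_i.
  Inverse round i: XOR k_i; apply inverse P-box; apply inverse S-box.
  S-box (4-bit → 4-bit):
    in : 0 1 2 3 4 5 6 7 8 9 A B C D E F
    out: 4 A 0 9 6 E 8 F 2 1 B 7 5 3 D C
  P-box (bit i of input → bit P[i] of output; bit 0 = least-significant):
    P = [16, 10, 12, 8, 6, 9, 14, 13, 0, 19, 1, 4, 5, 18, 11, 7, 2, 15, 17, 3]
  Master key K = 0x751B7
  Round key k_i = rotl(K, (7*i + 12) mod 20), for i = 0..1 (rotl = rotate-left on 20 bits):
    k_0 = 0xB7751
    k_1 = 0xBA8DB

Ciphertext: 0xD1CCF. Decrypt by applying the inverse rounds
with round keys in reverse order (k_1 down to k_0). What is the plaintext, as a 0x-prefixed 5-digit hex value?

s_0 = ciphertext = 0xD1CCF
s_1 = InvRound(s_0, k_1) = 0xB8664
s_2 = InvRound(s_1, k_0) = 0xD93FF

0xD93FF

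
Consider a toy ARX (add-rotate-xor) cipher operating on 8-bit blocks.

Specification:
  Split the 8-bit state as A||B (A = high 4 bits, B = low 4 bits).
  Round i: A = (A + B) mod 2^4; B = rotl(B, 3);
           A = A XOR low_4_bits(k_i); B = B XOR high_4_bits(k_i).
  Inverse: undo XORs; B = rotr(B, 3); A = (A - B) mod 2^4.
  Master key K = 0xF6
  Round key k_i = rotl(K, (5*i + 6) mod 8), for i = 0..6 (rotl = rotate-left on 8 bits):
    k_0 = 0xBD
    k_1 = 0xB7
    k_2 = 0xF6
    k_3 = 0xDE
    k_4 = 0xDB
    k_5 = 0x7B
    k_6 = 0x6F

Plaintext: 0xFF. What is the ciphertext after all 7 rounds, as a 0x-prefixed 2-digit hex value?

s_0 = plaintext = 0xFF
s_1 = Round(s_0, k_0) = 0x34
s_2 = Round(s_1, k_1) = 0x09
s_3 = Round(s_2, k_2) = 0xF3
s_4 = Round(s_3, k_3) = 0xC4
s_5 = Round(s_4, k_4) = 0xBF
s_6 = Round(s_5, k_5) = 0x18
s_7 = Round(s_6, k_6) = 0x62

0x62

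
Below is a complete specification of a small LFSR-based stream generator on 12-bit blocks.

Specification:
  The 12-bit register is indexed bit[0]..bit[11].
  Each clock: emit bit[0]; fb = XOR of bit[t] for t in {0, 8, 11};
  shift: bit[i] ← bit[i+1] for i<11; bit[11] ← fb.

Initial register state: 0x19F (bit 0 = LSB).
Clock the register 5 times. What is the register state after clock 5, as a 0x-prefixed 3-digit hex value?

0x50C

reg_0 = 0x19F
clock 1: out=1, reg = 0x0CF
clock 2: out=1, reg = 0x867
clock 3: out=1, reg = 0x433
clock 4: out=1, reg = 0xA19
clock 5: out=1, reg = 0x50C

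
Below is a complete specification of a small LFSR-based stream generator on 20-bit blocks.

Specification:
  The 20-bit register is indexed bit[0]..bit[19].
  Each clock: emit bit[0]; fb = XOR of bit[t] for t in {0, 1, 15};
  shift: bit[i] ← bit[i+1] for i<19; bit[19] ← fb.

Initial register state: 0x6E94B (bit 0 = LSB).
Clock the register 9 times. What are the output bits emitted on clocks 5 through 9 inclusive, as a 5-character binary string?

00101

reg_0 = 0x6E94B
clock 1: out=1, reg = 0xB74A5
clock 2: out=1, reg = 0xDBA52
clock 3: out=0, reg = 0x6DD29
clock 4: out=1, reg = 0x36E94
clock 5: out=0, reg = 0x1B74A
clock 6: out=0, reg = 0x0DBA5
clock 7: out=1, reg = 0x06DD2
clock 8: out=0, reg = 0x836E9
clock 9: out=1, reg = 0xC1B74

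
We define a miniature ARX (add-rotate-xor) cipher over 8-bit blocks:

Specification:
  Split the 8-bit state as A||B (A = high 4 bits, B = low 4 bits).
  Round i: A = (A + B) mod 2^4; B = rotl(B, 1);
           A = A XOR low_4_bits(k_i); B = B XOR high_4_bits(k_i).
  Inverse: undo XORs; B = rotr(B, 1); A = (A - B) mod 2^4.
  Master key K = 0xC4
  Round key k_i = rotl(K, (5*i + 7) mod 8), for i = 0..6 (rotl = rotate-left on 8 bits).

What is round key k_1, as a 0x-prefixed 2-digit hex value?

0x4C

K = 0xC4
k_0 = rotl(K, (5*0+7) mod 8) = rotl(K, 7) = 0x62
k_1 = rotl(K, (5*1+7) mod 8) = rotl(K, 4) = 0x4C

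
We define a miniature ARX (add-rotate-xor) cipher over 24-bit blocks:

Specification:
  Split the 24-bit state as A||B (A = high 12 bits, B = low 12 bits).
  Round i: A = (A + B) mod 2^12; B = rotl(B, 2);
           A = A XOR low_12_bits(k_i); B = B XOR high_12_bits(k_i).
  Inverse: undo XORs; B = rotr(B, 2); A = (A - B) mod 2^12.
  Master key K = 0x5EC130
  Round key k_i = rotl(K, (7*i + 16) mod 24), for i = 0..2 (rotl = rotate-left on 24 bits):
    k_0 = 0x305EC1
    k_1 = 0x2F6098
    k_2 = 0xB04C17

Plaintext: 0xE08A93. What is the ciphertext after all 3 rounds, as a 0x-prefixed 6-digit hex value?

0xB02465

s_0 = plaintext = 0xE08A93
s_1 = Round(s_0, k_0) = 0x65A94B
s_2 = Round(s_1, k_1) = 0xF3D7D8
s_3 = Round(s_2, k_2) = 0xB02465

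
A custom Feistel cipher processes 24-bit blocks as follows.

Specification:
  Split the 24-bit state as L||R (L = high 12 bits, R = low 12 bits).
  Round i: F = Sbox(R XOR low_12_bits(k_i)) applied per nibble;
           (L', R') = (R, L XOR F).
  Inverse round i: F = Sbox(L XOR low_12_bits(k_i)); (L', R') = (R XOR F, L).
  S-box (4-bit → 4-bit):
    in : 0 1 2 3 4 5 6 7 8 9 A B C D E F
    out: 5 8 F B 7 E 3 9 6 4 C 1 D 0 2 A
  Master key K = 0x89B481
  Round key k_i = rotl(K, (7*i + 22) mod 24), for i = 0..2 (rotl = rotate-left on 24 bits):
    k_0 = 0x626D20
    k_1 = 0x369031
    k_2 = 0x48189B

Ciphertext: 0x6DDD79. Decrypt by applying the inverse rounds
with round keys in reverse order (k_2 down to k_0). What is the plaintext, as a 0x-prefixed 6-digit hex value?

0x777C6C

s_0 = ciphertext = 0x6DDD79
s_1 = InvRound(s_0, k_2) = 0xF0A6DD
s_2 = InvRound(s_1, k_1) = 0xC6CF0A
s_3 = InvRound(s_2, k_0) = 0x777C6C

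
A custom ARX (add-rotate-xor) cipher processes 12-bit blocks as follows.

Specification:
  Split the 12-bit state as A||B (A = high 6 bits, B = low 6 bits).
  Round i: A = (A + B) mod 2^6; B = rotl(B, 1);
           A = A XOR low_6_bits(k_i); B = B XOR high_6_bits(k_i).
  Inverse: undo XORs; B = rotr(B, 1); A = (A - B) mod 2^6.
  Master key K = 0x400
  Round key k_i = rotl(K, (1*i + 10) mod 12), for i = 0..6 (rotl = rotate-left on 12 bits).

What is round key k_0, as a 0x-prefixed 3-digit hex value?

0x100

K = 0x400
k_0 = rotl(K, (1*0+10) mod 12) = rotl(K, 10) = 0x100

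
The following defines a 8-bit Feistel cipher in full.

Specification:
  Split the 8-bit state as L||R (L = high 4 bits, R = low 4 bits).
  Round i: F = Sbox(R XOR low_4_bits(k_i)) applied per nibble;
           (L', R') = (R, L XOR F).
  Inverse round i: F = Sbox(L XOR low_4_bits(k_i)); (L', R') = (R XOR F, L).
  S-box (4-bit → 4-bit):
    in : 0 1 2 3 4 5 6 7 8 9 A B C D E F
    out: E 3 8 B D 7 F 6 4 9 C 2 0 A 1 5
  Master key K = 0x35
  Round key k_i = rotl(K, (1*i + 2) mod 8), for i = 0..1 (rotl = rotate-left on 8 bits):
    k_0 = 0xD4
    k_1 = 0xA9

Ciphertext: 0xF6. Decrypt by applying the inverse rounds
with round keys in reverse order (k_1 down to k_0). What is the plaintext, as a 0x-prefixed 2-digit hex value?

s_0 = ciphertext = 0xF6
s_1 = InvRound(s_0, k_1) = 0x9F
s_2 = InvRound(s_1, k_0) = 0x59

0x59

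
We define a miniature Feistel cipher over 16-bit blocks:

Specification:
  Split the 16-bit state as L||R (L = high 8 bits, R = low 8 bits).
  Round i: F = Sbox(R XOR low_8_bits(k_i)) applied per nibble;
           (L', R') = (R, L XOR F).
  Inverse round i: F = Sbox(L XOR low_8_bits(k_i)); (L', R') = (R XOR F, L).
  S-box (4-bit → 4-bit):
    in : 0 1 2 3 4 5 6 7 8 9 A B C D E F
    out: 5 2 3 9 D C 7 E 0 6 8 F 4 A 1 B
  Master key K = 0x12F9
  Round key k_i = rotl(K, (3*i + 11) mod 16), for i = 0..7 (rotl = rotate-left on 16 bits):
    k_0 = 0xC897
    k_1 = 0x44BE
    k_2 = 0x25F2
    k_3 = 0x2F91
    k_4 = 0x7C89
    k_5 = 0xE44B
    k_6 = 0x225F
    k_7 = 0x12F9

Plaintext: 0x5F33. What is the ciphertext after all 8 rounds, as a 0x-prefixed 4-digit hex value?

s_0 = plaintext = 0x5F33
s_1 = Round(s_0, k_0) = 0x33D2
s_2 = Round(s_1, k_1) = 0xD247
s_3 = Round(s_2, k_2) = 0x472E
s_4 = Round(s_3, k_3) = 0x2EBC
s_5 = Round(s_4, k_4) = 0xBCB2
s_6 = Round(s_5, k_5) = 0xB20A
s_7 = Round(s_6, k_6) = 0x0A7E
s_8 = Round(s_7, k_7) = 0x7E04

0x7E04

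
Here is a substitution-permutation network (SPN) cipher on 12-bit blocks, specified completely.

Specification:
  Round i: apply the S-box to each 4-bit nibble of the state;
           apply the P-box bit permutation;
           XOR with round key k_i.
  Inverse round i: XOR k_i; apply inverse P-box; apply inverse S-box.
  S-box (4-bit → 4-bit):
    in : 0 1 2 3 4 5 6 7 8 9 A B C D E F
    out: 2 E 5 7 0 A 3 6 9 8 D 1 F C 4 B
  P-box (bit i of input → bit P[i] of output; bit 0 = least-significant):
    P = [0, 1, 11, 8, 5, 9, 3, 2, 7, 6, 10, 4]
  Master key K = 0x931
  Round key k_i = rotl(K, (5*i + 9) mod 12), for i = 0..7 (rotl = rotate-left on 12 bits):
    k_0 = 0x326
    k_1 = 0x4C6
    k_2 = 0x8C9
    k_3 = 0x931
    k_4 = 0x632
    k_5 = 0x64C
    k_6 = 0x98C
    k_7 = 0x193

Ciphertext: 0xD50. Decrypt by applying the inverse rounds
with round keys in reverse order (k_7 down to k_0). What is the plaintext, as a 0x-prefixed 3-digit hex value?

0xE52

s_0 = ciphertext = 0xD50
s_1 = InvRound(s_0, k_7) = 0x343
s_2 = InvRound(s_1, k_6) = 0x613
s_3 = InvRound(s_2, k_5) = 0x5D6
s_4 = InvRound(s_3, k_4) = 0x6F9
s_5 = InvRound(s_4, k_3) = 0x37D
s_6 = InvRound(s_5, k_2) = 0x8FD
s_7 = InvRound(s_6, k_1) = 0xD23
s_8 = InvRound(s_7, k_0) = 0xE52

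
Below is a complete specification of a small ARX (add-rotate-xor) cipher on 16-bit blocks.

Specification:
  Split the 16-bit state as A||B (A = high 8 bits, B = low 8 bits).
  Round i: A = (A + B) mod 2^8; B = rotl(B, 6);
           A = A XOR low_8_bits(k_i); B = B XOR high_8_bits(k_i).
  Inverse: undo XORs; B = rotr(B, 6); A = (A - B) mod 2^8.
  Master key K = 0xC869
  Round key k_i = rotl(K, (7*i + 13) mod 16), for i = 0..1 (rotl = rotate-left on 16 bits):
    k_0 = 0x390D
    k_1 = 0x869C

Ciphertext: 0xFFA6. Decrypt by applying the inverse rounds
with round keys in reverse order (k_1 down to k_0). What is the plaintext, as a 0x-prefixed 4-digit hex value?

s_0 = ciphertext = 0xFFA6
s_1 = InvRound(s_0, k_1) = 0xE380
s_2 = InvRound(s_1, k_0) = 0x08E6

0x08E6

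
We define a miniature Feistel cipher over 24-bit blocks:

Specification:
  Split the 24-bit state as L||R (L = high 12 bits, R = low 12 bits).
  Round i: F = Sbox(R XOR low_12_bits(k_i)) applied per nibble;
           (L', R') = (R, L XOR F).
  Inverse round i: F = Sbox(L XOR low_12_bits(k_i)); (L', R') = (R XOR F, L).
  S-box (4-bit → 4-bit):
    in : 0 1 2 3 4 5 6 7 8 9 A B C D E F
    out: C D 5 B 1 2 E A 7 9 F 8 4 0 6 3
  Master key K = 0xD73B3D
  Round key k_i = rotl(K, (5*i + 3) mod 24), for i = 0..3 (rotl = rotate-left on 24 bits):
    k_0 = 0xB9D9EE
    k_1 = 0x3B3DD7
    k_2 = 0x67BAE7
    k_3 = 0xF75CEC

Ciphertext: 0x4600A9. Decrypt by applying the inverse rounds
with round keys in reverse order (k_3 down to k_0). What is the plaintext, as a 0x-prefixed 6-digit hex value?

s_0 = ciphertext = 0x4600A9
s_1 = InvRound(s_0, k_3) = 0x7DD460
s_2 = InvRound(s_1, k_2) = 0x4DF7DD
s_3 = InvRound(s_2, k_1) = 0xE1A4DF
s_4 = InvRound(s_3, k_0) = 0xEEEE1A

0xEEEE1A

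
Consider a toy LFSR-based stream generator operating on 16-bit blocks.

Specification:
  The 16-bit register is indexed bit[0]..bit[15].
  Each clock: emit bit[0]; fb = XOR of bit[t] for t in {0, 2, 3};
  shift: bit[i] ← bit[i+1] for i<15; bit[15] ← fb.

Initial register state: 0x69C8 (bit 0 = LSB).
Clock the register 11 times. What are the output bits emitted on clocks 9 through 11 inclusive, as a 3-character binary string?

reg_0 = 0x69C8
clock 1: out=0, reg = 0xB4E4
clock 2: out=0, reg = 0xDA72
clock 3: out=0, reg = 0x6D39
clock 4: out=1, reg = 0x369C
clock 5: out=0, reg = 0x1B4E
clock 6: out=0, reg = 0x0DA7
clock 7: out=1, reg = 0x06D3
clock 8: out=1, reg = 0x8369
clock 9: out=1, reg = 0x41B4
clock 10: out=0, reg = 0xA0DA
clock 11: out=0, reg = 0xD06D

100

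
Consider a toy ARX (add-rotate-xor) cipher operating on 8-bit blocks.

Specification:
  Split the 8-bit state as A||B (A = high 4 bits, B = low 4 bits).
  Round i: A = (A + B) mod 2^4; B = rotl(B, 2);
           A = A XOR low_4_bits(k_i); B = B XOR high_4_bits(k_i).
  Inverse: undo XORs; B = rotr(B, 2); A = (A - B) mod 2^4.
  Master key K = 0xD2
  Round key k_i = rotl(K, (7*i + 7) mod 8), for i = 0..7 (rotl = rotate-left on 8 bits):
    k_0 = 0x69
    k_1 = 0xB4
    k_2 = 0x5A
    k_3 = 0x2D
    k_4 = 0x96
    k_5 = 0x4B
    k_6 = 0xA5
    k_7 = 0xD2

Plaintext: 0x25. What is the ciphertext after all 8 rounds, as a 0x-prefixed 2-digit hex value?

s_0 = plaintext = 0x25
s_1 = Round(s_0, k_0) = 0xE3
s_2 = Round(s_1, k_1) = 0x57
s_3 = Round(s_2, k_2) = 0x68
s_4 = Round(s_3, k_3) = 0x30
s_5 = Round(s_4, k_4) = 0x59
s_6 = Round(s_5, k_5) = 0x52
s_7 = Round(s_6, k_6) = 0x22
s_8 = Round(s_7, k_7) = 0x65

0x65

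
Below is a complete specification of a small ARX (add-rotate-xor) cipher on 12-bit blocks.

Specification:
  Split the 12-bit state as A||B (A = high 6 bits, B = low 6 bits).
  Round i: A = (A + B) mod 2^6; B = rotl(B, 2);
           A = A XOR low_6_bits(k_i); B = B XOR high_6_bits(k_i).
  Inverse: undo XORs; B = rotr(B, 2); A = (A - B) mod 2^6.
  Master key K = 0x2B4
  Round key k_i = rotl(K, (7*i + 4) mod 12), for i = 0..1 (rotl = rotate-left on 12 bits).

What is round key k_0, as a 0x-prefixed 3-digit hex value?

0xB42

K = 0x2B4
k_0 = rotl(K, (7*0+4) mod 12) = rotl(K, 4) = 0xB42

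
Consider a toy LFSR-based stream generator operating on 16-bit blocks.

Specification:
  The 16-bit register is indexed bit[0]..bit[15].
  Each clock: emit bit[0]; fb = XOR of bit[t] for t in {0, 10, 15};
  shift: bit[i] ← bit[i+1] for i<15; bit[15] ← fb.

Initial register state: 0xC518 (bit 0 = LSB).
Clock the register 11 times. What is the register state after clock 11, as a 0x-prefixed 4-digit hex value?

0x2318

reg_0 = 0xC518
clock 1: out=0, reg = 0x628C
clock 2: out=0, reg = 0x3146
clock 3: out=0, reg = 0x18A3
clock 4: out=1, reg = 0x8C51
clock 5: out=1, reg = 0xC628
clock 6: out=0, reg = 0x6314
clock 7: out=0, reg = 0x318A
clock 8: out=0, reg = 0x18C5
clock 9: out=1, reg = 0x8C62
clock 10: out=0, reg = 0x4631
clock 11: out=1, reg = 0x2318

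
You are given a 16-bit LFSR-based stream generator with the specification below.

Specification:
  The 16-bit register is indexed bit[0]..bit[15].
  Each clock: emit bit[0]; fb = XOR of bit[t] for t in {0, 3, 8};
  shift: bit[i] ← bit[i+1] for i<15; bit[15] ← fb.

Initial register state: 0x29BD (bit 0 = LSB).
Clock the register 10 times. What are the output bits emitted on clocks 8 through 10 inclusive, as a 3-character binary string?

reg_0 = 0x29BD
clock 1: out=1, reg = 0x94DE
clock 2: out=0, reg = 0xCA6F
clock 3: out=1, reg = 0x6537
clock 4: out=1, reg = 0x329B
clock 5: out=1, reg = 0x194D
clock 6: out=1, reg = 0x8CA6
clock 7: out=0, reg = 0x4653
clock 8: out=1, reg = 0xA329
clock 9: out=1, reg = 0xD194
clock 10: out=0, reg = 0xE8CA

110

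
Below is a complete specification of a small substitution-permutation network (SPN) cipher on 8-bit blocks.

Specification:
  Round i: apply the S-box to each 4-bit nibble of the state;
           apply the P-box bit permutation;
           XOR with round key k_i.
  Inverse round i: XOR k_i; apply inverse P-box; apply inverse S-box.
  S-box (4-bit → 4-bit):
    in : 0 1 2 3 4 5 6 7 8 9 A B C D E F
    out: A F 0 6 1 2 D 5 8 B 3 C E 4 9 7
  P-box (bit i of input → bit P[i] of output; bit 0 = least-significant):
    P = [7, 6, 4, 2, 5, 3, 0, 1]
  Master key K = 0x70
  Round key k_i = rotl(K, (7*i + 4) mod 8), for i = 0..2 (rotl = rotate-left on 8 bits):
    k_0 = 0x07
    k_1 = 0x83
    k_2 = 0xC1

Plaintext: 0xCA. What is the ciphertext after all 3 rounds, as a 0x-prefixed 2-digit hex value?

0x94

s_0 = plaintext = 0xCA
s_1 = Round(s_0, k_0) = 0xCC
s_2 = Round(s_1, k_1) = 0xDC
s_3 = Round(s_2, k_2) = 0x94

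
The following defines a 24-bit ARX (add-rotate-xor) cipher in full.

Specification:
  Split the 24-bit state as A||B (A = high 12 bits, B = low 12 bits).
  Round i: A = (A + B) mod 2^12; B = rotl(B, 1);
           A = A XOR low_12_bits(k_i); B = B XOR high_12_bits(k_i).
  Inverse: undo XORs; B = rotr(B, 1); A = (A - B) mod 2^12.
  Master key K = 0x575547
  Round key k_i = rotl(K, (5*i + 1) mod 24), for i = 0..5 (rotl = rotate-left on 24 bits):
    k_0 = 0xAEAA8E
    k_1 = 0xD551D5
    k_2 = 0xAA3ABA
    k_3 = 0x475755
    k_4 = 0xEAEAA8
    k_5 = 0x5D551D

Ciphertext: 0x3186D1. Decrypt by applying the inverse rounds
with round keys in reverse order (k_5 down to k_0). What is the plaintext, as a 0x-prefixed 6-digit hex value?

s_0 = ciphertext = 0x3186D1
s_1 = InvRound(s_0, k_5) = 0x483182
s_2 = InvRound(s_1, k_4) = 0x695796
s_3 = InvRound(s_2, k_3) = 0x7CF9F1
s_4 = InvRound(s_3, k_2) = 0xBCC1A9
s_5 = InvRound(s_4, k_1) = 0x39B67E
s_6 = InvRound(s_5, k_0) = 0x2CB64A

0x2CB64A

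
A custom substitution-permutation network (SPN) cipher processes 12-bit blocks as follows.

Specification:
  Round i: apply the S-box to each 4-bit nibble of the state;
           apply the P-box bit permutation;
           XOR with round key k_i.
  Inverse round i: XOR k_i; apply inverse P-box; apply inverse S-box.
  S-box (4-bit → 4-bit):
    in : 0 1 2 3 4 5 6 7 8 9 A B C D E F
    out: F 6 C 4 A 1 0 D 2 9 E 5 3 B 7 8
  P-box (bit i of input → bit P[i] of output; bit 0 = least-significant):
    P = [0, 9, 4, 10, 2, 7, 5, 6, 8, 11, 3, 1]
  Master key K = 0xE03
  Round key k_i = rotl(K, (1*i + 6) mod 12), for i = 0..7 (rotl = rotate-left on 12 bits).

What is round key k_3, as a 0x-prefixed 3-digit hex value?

0x7C0

K = 0xE03
k_0 = rotl(K, (1*0+6) mod 12) = rotl(K, 6) = 0x0F8
k_1 = rotl(K, (1*1+6) mod 12) = rotl(K, 7) = 0x1F0
k_2 = rotl(K, (1*2+6) mod 12) = rotl(K, 8) = 0x3E0
k_3 = rotl(K, (1*3+6) mod 12) = rotl(K, 9) = 0x7C0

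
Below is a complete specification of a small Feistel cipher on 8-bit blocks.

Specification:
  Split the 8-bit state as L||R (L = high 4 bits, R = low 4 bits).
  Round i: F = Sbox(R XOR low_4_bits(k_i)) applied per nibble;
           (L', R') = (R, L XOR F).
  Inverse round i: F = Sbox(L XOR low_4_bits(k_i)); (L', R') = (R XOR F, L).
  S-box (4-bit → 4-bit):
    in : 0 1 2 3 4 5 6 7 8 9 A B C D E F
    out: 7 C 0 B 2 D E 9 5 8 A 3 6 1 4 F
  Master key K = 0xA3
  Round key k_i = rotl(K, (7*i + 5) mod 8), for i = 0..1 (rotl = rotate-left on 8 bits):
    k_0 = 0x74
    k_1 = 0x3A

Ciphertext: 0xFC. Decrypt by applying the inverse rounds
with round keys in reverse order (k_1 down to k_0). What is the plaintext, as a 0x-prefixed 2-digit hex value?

s_0 = ciphertext = 0xFC
s_1 = InvRound(s_0, k_1) = 0x1F
s_2 = InvRound(s_1, k_0) = 0x21

0x21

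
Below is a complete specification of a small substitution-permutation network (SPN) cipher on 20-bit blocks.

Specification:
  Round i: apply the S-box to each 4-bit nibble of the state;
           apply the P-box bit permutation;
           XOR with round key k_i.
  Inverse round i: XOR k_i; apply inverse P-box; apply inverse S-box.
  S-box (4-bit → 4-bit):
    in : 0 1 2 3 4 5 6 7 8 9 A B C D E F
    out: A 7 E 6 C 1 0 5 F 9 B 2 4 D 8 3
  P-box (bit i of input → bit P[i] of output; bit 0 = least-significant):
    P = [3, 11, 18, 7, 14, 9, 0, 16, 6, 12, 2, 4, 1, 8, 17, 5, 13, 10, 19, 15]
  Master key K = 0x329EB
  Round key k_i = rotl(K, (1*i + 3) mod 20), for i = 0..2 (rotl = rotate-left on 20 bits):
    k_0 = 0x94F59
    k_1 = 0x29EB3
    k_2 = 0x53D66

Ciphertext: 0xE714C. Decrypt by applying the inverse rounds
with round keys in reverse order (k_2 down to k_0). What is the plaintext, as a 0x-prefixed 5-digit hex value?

s_0 = ciphertext = 0xE714C
s_1 = InvRound(s_0, k_2) = 0x3D69F
s_2 = InvRound(s_1, k_1) = 0x6EC9F
s_3 = InvRound(s_2, k_0) = 0xD1704

0xD1704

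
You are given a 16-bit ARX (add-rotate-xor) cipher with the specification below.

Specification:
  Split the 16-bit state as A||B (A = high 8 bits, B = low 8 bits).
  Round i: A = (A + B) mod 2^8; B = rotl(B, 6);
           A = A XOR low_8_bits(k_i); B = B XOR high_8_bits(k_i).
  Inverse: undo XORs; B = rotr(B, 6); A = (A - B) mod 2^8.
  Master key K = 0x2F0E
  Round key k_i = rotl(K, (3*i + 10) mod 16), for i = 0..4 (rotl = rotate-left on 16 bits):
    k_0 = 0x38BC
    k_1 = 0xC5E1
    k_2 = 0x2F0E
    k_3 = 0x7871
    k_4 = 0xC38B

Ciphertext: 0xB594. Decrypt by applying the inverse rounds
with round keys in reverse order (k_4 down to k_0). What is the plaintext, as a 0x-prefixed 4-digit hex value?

s_0 = ciphertext = 0xB594
s_1 = InvRound(s_0, k_4) = 0xE15D
s_2 = InvRound(s_1, k_3) = 0xFC94
s_3 = InvRound(s_2, k_2) = 0x04EE
s_4 = InvRound(s_3, k_1) = 0x39AC
s_5 = InvRound(s_4, k_0) = 0x3352

0x3352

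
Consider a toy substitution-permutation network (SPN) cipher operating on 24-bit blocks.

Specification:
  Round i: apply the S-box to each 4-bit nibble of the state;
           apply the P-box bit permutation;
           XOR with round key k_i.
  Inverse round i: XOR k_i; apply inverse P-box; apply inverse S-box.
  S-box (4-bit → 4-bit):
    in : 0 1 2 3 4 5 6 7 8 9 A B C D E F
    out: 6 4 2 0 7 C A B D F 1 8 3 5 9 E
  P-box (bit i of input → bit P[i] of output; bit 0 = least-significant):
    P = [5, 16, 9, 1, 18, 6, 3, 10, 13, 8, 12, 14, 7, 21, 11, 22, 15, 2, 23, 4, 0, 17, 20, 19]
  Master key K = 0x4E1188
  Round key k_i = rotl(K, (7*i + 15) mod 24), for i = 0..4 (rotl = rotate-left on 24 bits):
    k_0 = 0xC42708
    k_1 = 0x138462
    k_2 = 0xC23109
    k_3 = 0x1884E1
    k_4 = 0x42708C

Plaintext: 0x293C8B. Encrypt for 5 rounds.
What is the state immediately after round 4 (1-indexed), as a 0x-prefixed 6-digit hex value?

s_0 = plaintext = 0x293C8B
s_1 = Round(s_0, k_0) = 0x428216
s_2 = Round(s_1, k_1) = 0x408DED
s_3 = Round(s_2, k_2) = 0x140FAC
s_4 = Round(s_3, k_3) = 0xAD5DC5
s_5 = Round(s_4, k_4) = 0x86CACF

0xAD5DC5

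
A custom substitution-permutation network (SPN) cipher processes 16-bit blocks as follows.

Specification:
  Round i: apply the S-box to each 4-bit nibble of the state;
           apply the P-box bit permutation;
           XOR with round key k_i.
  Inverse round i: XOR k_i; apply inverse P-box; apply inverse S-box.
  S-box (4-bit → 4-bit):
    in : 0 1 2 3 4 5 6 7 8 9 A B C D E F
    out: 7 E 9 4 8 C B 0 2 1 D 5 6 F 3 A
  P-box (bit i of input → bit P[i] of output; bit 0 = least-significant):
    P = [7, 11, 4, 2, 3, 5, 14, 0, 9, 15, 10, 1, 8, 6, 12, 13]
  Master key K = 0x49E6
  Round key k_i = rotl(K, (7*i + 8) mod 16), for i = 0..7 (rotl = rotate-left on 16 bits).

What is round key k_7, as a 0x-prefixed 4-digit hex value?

0xCC93

K = 0x49E6
k_0 = rotl(K, (7*0+8) mod 16) = rotl(K, 8) = 0xE649
k_1 = rotl(K, (7*1+8) mod 16) = rotl(K, 15) = 0x24F3
k_2 = rotl(K, (7*2+8) mod 16) = rotl(K, 6) = 0x7992
k_3 = rotl(K, (7*3+8) mod 16) = rotl(K, 13) = 0xC93C
k_4 = rotl(K, (7*4+8) mod 16) = rotl(K, 4) = 0x9E64
k_5 = rotl(K, (7*5+8) mod 16) = rotl(K, 11) = 0x324F
k_6 = rotl(K, (7*6+8) mod 16) = rotl(K, 2) = 0x2799
k_7 = rotl(K, (7*7+8) mod 16) = rotl(K, 9) = 0xCC93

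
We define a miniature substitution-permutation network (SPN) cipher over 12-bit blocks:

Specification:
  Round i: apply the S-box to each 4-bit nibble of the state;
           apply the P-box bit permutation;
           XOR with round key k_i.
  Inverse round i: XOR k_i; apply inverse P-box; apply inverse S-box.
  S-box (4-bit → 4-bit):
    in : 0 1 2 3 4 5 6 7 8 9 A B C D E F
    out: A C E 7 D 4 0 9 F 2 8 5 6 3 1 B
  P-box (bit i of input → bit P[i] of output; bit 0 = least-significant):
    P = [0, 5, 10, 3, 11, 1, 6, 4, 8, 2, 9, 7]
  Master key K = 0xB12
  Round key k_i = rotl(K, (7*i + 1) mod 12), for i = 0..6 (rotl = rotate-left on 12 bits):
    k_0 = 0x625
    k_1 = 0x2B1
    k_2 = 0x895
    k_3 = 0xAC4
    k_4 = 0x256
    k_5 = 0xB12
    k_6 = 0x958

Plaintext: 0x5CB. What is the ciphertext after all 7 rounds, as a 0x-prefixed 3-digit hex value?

s_0 = plaintext = 0x5CB
s_1 = Round(s_0, k_0) = 0x066
s_2 = Round(s_1, k_1) = 0x235
s_3 = Round(s_2, k_2) = 0x653
s_4 = Round(s_3, k_3) = 0xEA5
s_5 = Round(s_4, k_4) = 0x746
s_6 = Round(s_5, k_5) = 0x2C2
s_7 = Round(s_6, k_6) = 0xFB6

0xFB6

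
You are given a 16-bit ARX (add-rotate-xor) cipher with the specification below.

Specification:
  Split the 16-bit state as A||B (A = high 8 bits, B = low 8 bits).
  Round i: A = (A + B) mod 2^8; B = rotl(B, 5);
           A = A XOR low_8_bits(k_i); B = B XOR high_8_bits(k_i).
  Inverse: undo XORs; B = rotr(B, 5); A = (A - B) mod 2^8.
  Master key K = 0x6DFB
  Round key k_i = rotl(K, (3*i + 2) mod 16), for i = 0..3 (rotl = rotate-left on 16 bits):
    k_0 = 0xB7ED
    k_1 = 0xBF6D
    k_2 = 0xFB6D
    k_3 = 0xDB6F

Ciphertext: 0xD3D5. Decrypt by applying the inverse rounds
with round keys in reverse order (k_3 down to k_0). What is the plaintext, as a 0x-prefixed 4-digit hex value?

s_0 = ciphertext = 0xD3D5
s_1 = InvRound(s_0, k_3) = 0x4C70
s_2 = InvRound(s_1, k_2) = 0xC55C
s_3 = InvRound(s_2, k_1) = 0x891F
s_4 = InvRound(s_3, k_0) = 0x1F45

0x1F45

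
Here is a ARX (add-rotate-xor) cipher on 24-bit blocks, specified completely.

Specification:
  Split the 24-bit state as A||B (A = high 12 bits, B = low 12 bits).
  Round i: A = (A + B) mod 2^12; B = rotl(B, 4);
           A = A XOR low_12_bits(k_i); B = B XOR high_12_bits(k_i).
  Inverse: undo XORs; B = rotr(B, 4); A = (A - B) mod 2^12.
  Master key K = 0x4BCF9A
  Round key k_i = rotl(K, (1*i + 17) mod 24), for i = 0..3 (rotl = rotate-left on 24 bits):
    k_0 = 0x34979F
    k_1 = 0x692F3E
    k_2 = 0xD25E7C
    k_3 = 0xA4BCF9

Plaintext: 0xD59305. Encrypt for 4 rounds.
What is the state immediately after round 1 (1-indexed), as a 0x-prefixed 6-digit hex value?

s_0 = plaintext = 0xD59305
s_1 = Round(s_0, k_0) = 0x7C131A
s_2 = Round(s_1, k_1) = 0x5E5731
s_3 = Round(s_2, k_2) = 0x36AE32
s_4 = Round(s_3, k_3) = 0xD65965

0x7C131A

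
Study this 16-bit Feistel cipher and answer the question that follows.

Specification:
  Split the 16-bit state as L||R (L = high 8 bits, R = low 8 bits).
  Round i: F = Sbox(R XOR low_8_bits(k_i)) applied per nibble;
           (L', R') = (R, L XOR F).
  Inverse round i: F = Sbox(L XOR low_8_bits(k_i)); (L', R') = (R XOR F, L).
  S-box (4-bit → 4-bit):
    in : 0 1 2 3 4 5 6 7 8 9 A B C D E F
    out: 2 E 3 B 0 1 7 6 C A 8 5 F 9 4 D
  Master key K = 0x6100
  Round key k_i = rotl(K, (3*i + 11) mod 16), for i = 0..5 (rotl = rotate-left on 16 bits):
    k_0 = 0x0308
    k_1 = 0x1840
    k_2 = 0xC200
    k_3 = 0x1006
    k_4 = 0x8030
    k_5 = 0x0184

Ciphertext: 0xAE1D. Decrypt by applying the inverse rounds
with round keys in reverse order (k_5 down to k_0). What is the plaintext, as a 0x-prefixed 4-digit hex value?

0xD29C

s_0 = ciphertext = 0xAE1D
s_1 = InvRound(s_0, k_5) = 0x25AE
s_2 = InvRound(s_1, k_4) = 0x4F25
s_3 = InvRound(s_2, k_3) = 0x2F4F
s_4 = InvRound(s_3, k_2) = 0x722F
s_5 = InvRound(s_4, k_1) = 0x9C72
s_6 = InvRound(s_5, k_0) = 0xD29C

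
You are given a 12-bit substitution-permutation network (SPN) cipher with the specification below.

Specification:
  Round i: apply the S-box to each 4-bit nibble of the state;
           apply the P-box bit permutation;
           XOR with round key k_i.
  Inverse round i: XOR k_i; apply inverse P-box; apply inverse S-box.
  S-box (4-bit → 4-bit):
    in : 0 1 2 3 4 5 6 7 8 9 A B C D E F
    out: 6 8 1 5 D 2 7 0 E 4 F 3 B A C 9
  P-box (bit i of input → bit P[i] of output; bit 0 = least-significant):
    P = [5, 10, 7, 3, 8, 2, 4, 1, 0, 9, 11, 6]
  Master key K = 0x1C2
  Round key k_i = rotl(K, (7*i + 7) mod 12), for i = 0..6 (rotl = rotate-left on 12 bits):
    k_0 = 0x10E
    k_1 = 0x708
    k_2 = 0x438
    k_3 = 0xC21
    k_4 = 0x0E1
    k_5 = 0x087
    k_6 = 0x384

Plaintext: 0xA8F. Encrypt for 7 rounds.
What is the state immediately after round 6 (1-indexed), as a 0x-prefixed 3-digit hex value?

0x8EE

s_0 = plaintext = 0xA8F
s_1 = Round(s_0, k_0) = 0xB71
s_2 = Round(s_1, k_1) = 0x501
s_3 = Round(s_2, k_2) = 0x624
s_4 = Round(s_3, k_3) = 0x788
s_5 = Round(s_4, k_4) = 0x47F
s_6 = Round(s_5, k_5) = 0x8EE
s_7 = Round(s_6, k_6) = 0x95E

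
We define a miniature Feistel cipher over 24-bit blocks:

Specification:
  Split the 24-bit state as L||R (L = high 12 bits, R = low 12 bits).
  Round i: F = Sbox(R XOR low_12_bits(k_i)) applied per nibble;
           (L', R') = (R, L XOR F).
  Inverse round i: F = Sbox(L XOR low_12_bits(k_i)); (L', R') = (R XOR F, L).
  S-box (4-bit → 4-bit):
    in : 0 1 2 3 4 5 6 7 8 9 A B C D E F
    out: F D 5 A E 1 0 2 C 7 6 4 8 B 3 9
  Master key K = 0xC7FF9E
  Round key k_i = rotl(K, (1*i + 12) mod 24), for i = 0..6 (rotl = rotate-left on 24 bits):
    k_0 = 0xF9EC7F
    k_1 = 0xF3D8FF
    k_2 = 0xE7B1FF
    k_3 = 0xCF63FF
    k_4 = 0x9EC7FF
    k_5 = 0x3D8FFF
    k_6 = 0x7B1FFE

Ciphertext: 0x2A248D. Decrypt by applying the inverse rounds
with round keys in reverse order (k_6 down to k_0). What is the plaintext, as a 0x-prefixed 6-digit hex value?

0xE96992

s_0 = ciphertext = 0x2A248D
s_1 = InvRound(s_0, k_6) = 0xF952A2
s_2 = InvRound(s_1, k_5) = 0xDA4F95
s_3 = InvRound(s_2, k_4) = 0x981DA4
s_4 = InvRound(s_3, k_3) = 0xB87981
s_5 = InvRound(s_4, k_2) = 0xFADB87
s_6 = InvRound(s_5, k_1) = 0x992FAD
s_7 = InvRound(s_6, k_0) = 0xE96992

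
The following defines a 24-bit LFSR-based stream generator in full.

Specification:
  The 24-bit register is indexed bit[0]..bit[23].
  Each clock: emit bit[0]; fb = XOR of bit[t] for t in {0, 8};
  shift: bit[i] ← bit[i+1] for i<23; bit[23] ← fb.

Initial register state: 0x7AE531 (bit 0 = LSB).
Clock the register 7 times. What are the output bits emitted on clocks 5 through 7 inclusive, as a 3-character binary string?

reg_0 = 0x7AE531
clock 1: out=1, reg = 0x3D7298
clock 2: out=0, reg = 0x1EB94C
clock 3: out=0, reg = 0x8F5CA6
clock 4: out=0, reg = 0x47AE53
clock 5: out=1, reg = 0xA3D729
clock 6: out=1, reg = 0x51EB94
clock 7: out=0, reg = 0xA8F5CA

110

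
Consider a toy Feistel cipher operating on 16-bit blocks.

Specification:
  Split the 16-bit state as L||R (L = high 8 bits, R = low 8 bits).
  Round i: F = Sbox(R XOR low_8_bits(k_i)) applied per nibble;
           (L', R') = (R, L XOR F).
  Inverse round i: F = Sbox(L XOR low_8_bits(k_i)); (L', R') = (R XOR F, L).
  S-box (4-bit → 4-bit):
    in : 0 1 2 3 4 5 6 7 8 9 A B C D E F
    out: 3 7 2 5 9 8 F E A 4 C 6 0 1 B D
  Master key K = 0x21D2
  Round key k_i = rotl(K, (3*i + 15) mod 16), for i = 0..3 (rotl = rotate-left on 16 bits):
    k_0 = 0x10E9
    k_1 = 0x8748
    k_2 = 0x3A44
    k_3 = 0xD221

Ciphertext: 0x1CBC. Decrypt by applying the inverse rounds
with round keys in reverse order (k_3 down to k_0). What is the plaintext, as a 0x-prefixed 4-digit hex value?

0x46AE

s_0 = ciphertext = 0x1CBC
s_1 = InvRound(s_0, k_3) = 0xED1C
s_2 = InvRound(s_1, k_2) = 0xD8ED
s_3 = InvRound(s_2, k_1) = 0xAED8
s_4 = InvRound(s_3, k_0) = 0x46AE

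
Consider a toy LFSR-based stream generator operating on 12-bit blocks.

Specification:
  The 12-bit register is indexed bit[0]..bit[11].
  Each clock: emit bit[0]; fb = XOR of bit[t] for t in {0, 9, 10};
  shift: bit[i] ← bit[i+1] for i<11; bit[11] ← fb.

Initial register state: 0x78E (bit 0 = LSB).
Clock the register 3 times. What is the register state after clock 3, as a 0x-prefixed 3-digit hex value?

0x8F1

reg_0 = 0x78E
clock 1: out=0, reg = 0x3C7
clock 2: out=1, reg = 0x1E3
clock 3: out=1, reg = 0x8F1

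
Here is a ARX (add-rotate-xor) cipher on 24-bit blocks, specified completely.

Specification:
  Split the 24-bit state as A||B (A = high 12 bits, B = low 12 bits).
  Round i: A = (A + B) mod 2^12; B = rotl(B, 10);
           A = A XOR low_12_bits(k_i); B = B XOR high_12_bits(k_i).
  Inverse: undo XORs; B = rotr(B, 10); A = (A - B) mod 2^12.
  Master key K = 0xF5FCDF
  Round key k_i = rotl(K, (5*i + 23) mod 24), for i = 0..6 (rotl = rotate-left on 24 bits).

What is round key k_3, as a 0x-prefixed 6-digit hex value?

K = 0xF5FCDF
k_0 = rotl(K, (5*0+23) mod 24) = rotl(K, 23) = 0xFAFE6F
k_1 = rotl(K, (5*1+23) mod 24) = rotl(K, 4) = 0x5FCDFF
k_2 = rotl(K, (5*2+23) mod 24) = rotl(K, 9) = 0xF9BFEB
k_3 = rotl(K, (5*3+23) mod 24) = rotl(K, 14) = 0x37FD7F

0x37FD7F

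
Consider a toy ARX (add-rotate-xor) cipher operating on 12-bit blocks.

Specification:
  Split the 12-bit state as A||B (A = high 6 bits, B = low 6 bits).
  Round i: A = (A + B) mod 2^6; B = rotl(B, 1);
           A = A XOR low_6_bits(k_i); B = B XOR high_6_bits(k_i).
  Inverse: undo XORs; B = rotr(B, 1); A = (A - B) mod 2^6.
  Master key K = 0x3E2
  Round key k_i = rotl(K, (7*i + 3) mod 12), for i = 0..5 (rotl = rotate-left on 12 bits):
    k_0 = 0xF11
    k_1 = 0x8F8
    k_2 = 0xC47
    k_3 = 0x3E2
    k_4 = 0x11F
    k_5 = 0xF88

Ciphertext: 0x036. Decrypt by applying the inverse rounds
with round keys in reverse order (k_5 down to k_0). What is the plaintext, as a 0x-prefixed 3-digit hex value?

0xED4

s_0 = ciphertext = 0x036
s_1 = InvRound(s_0, k_5) = 0x104
s_2 = InvRound(s_1, k_4) = 0x6C0
s_3 = InvRound(s_2, k_3) = 0x4A7
s_4 = InvRound(s_3, k_2) = 0x28B
s_5 = InvRound(s_4, k_1) = 0x794
s_6 = InvRound(s_5, k_0) = 0xED4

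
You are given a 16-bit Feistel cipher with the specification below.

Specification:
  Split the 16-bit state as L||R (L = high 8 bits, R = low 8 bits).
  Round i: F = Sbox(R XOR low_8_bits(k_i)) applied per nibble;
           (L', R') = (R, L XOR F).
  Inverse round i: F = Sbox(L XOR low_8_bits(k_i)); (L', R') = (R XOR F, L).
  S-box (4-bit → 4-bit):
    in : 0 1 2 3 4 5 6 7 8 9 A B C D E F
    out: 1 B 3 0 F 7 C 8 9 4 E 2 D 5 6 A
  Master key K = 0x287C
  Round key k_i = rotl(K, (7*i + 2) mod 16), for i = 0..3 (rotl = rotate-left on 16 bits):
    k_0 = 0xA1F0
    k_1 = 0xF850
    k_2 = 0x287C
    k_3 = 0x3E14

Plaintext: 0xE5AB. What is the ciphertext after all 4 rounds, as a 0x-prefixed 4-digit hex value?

0x8D37

s_0 = plaintext = 0xE5AB
s_1 = Round(s_0, k_0) = 0xAB97
s_2 = Round(s_1, k_1) = 0x9773
s_3 = Round(s_2, k_2) = 0x738D
s_4 = Round(s_3, k_3) = 0x8D37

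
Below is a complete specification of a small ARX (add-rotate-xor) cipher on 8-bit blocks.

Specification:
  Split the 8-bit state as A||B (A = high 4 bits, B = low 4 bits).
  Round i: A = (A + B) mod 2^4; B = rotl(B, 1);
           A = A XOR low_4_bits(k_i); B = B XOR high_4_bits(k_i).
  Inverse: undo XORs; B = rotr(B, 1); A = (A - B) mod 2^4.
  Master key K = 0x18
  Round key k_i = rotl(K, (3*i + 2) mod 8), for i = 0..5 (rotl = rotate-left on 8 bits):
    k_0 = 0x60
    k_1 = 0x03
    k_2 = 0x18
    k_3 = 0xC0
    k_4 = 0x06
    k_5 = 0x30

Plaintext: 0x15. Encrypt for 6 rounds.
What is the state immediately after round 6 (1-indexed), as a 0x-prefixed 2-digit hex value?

0xB1

s_0 = plaintext = 0x15
s_1 = Round(s_0, k_0) = 0x6C
s_2 = Round(s_1, k_1) = 0x19
s_3 = Round(s_2, k_2) = 0x22
s_4 = Round(s_3, k_3) = 0x48
s_5 = Round(s_4, k_4) = 0xA1
s_6 = Round(s_5, k_5) = 0xB1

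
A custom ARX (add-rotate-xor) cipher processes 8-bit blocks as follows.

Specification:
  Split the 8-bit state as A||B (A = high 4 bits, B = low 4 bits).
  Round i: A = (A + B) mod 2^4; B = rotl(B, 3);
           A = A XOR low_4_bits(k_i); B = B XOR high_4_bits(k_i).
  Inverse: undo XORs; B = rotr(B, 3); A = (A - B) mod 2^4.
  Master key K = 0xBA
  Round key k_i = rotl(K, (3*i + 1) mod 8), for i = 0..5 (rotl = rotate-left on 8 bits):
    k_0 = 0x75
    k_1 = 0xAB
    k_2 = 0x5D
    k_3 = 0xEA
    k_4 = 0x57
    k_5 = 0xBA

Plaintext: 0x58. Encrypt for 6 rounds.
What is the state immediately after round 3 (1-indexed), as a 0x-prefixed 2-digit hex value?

s_0 = plaintext = 0x58
s_1 = Round(s_0, k_0) = 0x83
s_2 = Round(s_1, k_1) = 0x03
s_3 = Round(s_2, k_2) = 0xEC
s_4 = Round(s_3, k_3) = 0x08
s_5 = Round(s_4, k_4) = 0xF1
s_6 = Round(s_5, k_5) = 0xA3

0xEC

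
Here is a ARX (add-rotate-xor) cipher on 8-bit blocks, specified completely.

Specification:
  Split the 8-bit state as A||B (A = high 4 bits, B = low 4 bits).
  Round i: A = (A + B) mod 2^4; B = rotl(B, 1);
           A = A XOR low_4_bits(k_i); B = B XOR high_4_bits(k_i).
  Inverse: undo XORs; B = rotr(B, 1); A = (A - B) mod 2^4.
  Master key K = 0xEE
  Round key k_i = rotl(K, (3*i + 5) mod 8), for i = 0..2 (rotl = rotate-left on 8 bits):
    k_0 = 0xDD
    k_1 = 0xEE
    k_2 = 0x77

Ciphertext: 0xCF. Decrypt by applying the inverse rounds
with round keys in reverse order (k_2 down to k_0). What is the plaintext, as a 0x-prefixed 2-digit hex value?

0x54

s_0 = ciphertext = 0xCF
s_1 = InvRound(s_0, k_2) = 0x74
s_2 = InvRound(s_1, k_1) = 0x45
s_3 = InvRound(s_2, k_0) = 0x54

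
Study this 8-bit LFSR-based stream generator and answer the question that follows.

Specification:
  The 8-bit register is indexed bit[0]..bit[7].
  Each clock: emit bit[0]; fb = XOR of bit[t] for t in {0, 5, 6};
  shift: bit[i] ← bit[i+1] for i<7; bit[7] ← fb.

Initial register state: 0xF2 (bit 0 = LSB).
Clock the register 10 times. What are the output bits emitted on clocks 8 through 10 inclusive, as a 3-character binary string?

reg_0 = 0xF2
clock 1: out=0, reg = 0x79
clock 2: out=1, reg = 0xBC
clock 3: out=0, reg = 0xDE
clock 4: out=0, reg = 0xEF
clock 5: out=1, reg = 0xF7
clock 6: out=1, reg = 0xFB
clock 7: out=1, reg = 0xFD
clock 8: out=1, reg = 0xFE
clock 9: out=0, reg = 0x7F
clock 10: out=1, reg = 0xBF

101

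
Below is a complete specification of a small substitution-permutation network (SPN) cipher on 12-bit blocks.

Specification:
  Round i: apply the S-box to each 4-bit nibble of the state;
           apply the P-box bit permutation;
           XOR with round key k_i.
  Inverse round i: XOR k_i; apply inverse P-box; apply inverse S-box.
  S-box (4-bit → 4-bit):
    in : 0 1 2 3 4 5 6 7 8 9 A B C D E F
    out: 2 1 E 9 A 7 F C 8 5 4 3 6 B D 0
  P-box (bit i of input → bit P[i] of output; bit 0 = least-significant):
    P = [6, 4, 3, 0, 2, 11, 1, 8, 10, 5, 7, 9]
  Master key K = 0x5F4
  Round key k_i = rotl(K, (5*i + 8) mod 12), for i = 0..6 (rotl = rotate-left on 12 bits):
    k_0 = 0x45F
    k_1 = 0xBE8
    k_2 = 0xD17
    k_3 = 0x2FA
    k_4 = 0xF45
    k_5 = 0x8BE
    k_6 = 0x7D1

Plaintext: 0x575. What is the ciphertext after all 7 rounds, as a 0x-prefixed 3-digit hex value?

0xB6C

s_0 = plaintext = 0x575
s_1 = Round(s_0, k_0) = 0x1A5
s_2 = Round(s_1, k_1) = 0xFB2
s_3 = Round(s_2, k_2) = 0x50A
s_4 = Round(s_3, k_3) = 0xE52
s_5 = Round(s_4, k_4) = 0x1DA
s_6 = Round(s_5, k_5) = 0x5B2
s_7 = Round(s_6, k_6) = 0xB6C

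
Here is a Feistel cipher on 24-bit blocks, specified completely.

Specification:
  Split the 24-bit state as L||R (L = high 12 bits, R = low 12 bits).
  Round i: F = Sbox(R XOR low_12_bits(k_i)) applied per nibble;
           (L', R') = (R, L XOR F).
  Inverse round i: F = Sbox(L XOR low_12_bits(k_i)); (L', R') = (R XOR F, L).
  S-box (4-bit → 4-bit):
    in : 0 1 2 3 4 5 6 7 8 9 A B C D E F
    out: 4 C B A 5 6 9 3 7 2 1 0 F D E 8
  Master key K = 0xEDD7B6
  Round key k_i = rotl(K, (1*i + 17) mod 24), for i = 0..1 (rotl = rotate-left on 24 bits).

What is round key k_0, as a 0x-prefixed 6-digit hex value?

0x6DDBAF

K = 0xEDD7B6
k_0 = rotl(K, (1*0+17) mod 24) = rotl(K, 17) = 0x6DDBAF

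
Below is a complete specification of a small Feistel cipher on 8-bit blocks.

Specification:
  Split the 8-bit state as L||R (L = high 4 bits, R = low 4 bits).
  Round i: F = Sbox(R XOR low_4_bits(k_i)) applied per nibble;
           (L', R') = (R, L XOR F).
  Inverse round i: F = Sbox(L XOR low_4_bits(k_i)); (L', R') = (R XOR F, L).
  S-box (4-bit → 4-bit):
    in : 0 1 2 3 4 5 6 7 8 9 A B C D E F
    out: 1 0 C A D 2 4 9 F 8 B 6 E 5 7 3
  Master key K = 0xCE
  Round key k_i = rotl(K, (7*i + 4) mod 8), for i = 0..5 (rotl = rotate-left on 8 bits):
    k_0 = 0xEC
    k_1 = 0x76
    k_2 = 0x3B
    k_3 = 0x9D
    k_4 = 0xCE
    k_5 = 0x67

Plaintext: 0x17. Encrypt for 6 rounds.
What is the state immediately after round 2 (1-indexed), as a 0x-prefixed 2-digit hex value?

0x77

s_0 = plaintext = 0x17
s_1 = Round(s_0, k_0) = 0x77
s_2 = Round(s_1, k_1) = 0x77
s_3 = Round(s_2, k_2) = 0x79
s_4 = Round(s_3, k_3) = 0x9A
s_5 = Round(s_4, k_4) = 0xA4
s_6 = Round(s_5, k_5) = 0x40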